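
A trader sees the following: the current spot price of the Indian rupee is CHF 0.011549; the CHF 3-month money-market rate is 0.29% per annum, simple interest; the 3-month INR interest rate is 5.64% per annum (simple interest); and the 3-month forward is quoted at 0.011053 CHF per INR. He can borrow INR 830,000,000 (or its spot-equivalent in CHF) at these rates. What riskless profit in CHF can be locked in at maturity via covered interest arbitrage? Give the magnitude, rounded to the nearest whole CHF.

CHF 289,276

T = 3/12 years.
Invest the INR and cover forward: 830,000,000 × 1.014100 × 0.011053 = CHF 9,303,343.26.
Convert at spot and invest in CHF: 830,000,000 × 0.011549 × 1.000725 = CHF 9,592,619.61.
The quoted forward undervalues INR, so borrow INR, convert to CHF at spot, deposit the CHF at 0.29%, and buy INR forward at 0.011053 to cover the loan.
Profit = 9,592,619.61 − 9,303,343.26 = CHF 289,276.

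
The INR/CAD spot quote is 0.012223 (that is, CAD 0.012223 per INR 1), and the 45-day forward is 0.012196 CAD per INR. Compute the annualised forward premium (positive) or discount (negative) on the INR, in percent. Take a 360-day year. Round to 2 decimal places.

-1.77%

T = 45/360 years.
Period premium: (0.012196 − 0.012223)/0.012223 = -0.0022090.
Annualise by dividing by T: -0.0022090 / (45/360) = -0.017672 → -1.77%.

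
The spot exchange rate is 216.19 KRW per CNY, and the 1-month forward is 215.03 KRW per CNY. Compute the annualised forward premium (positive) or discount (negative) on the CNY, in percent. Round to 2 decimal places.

-6.44%

T = 1/12 years.
(F − S)/S = (215.03 − 216.19)/216.19 = -0.0053657.
×(1/T) gives -6.44% p.a.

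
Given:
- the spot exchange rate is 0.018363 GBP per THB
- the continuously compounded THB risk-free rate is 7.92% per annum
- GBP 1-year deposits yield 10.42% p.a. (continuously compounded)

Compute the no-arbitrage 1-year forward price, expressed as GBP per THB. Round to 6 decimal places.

T = 1 year.
Growth of 1 GBP over T: e^(0.1042×1) = 1.1098224.
Growth of 1 THB over T: e^(0.0792×1) = 1.0824208.
So F = 0.018363 × 1.1098224 / 1.0824208 = 0.01882786 (GBP/THB).

0.018828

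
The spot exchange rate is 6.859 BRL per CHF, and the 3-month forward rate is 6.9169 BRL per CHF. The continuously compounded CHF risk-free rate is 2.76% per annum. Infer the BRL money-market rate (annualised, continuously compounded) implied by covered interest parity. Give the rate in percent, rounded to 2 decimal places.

T = 3/12 years.
F/S = 6.9169/6.859 = 1.0084415 = (growth of BRL) / (growth of CHF).
CHF growth factor: e^(0.0276×3/12) = 1.0069239.
So the BRL growth factor = 1.0154238.
Take logs: ln 1.0154238 / (3/12) = 0.061224, so 6.12%.

6.12%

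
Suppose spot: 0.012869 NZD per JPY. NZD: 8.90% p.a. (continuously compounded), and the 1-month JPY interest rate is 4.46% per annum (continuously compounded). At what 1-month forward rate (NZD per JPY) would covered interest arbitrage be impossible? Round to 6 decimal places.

T = 1/12 years.
NZD growth factor: e^(0.0890×1/12) = 1.0074442.
JPY growth factor: e^(0.0446×1/12) = 1.0037236.
Forward (NZD per JPY) = 0.012869 × 1.0074442 / 1.0037236 = 0.01291670.

0.012917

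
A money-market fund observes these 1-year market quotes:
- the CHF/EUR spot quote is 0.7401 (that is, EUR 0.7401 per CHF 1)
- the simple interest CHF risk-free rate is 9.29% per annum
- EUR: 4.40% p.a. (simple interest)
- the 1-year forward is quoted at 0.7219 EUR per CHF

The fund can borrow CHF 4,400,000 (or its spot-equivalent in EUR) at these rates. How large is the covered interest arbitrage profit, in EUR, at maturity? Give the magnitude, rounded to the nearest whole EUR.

EUR 71,720

T = 1 year.
Invest the CHF and cover forward: 4,400,000 × 1.092900 × 0.7219 = EUR 3,471,443.84.
Convert at spot and invest in EUR: 4,400,000 × 0.7401 × 1.044000 = EUR 3,399,723.36.
The quoted forward overvalues CHF, so borrow EUR, buy CHF at spot, deposit the CHF at 9.29%, and sell the proceeds forward at 0.7219.
Profit = 3,471,443.84 − 3,399,723.36 = EUR 71,720.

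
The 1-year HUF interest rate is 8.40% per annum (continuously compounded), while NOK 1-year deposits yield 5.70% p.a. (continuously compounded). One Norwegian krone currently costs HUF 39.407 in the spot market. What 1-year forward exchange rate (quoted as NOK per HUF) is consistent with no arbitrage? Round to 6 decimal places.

0.024700

T = 1 year.
Growth of 1 HUF over T: e^(0.0840×1) = 1.0876289.
NOK growth factor: e^(0.0570×1) = 1.0586558.
CIP: F = S · (grow HUF)/(grow NOK) = 39.407 × 1.0876289/1.0586558 = 40.48548 HUF per NOK.
Invert for NOK per HUF: 1 / 40.48548 = 0.024700.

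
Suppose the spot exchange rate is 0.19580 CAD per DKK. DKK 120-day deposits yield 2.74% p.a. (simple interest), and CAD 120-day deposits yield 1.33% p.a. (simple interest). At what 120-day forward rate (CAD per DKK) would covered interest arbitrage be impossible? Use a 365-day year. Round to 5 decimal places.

T = 120/365 years.
CAD accumulates by 1 + 0.0133×120/365 = 1.0043726.
DKK accumulates by 1 + 0.0274×120/365 = 1.0090082.
CIP: F = S · (grow CAD)/(grow DKK) = 0.1958 × 1.0043726/1.0090082 = 0.1949005 CAD per DKK.

0.19490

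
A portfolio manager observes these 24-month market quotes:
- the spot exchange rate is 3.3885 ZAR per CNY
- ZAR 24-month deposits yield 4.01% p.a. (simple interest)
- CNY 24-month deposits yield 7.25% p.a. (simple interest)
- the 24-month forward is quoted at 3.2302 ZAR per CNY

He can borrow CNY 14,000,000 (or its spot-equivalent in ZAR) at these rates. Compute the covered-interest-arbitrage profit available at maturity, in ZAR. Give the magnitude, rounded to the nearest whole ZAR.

ZAR 536,498

T = 2 years.
Invest the CNY and cover forward: 14,000,000 × 1.145000 × 3.2302 = ZAR 51,780,106.00.
Convert at spot and invest in ZAR: 14,000,000 × 3.3885 × 1.080200 = ZAR 51,243,607.80.
The quoted forward overvalues CNY, so borrow ZAR, buy CNY at spot, deposit the CNY at 7.25%, and sell the proceeds forward at 3.2302.
Profit = 51,780,106.00 − 51,243,607.80 = ZAR 536,498.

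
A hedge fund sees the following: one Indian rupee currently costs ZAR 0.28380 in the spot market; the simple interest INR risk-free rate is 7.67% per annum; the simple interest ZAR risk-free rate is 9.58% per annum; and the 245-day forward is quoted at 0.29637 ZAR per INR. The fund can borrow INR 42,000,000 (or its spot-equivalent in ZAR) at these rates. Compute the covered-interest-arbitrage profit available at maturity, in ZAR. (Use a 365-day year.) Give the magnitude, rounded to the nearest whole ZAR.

ZAR 402,304

T = 245/365 years.
Keep in INR, deliver into the forward: 42,000,000·1.0514835616·0.29637 = ZAR 13,088,383.69.
Swap to ZAR now, deposit: 42,000,000·0.28380·1.0643041096 = ZAR 12,686,079.26.
The quoted forward overvalues INR, so borrow ZAR, buy INR at spot, deposit the INR at 7.67%, and sell the proceeds forward at 0.29637.
The gap between the two covered legs is ZAR 402,304.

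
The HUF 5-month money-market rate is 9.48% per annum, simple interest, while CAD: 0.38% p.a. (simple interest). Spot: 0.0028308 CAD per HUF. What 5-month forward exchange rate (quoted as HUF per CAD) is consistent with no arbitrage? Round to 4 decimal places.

366.6302

T = 5/12 years.
CAD growth factor: 1 + 0.0038×5/12 = 1.001583333.
Growth of 1 HUF over T: 1 + 0.0948×5/12 = 1.039500.
CIP: F = S · (grow CAD)/(grow HUF) = 0.0028308 × 1.001583333/1.039500 = 0.00272754411 CAD per HUF.
Quoted the other way: 1/0.00272754411 = 366.6302 HUF per CAD.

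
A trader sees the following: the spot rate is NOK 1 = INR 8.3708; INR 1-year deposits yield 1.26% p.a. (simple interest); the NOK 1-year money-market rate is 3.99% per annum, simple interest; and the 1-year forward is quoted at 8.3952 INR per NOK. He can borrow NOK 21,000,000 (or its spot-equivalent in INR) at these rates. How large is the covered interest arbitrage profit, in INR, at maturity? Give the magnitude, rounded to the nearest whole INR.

T = 1 year.
Route A — deposit NOK, sell forward: 21,000,000 × 1.039900 × 8.3952 = INR 183,333,538.08.
Route B — convert at spot, deposit INR: 21,000,000 × 8.3708 × 1.012600 = INR 178,001,713.68.
The quoted forward overvalues NOK, so borrow INR, buy NOK at spot, deposit the NOK at 3.99%, and sell the proceeds forward at 8.3952.
The gap between the two covered legs is INR 5,331,824.

INR 5,331,824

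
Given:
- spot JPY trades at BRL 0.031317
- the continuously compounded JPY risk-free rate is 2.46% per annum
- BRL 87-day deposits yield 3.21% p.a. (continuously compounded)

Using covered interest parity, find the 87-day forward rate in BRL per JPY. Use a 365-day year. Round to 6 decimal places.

T = 87/365 years.
BRL accumulates by e^(0.0321×87/365) = 1.0076806.
JPY growth factor: e^(0.0246×87/365) = 1.0058808.
Forward (BRL per JPY) = 0.031317 × 1.0076806 / 1.0058808 = 0.03137303.

0.031373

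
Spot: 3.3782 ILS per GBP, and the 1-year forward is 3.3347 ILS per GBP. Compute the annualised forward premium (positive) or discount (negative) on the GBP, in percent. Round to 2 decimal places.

T = 1 year.
Period premium: (3.3347 − 3.3782)/3.3782 = -0.0128767.
Annualise by dividing by T: -0.0128767 / 1 = -0.012877 → -1.29%.

-1.29%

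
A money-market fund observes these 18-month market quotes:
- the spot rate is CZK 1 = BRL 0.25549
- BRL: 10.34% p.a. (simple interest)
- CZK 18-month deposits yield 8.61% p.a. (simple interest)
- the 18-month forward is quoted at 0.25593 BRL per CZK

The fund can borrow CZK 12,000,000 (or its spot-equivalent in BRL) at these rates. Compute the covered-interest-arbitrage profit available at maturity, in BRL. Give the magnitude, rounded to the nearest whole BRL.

T = 18/12 years.
Keep in CZK, deliver into the forward: 12,000,000·1.129150·0.25593 = BRL 3,467,800.31.
Swap to BRL now, deposit: 12,000,000·0.25549·1.155100 = BRL 3,541,397.99.
The quoted forward undervalues CZK, so borrow CZK, convert to BRL at spot, deposit the BRL at 10.34%, and buy CZK forward at 0.25593 to cover the loan.
The gap between the two covered legs is BRL 73,598.

BRL 73,598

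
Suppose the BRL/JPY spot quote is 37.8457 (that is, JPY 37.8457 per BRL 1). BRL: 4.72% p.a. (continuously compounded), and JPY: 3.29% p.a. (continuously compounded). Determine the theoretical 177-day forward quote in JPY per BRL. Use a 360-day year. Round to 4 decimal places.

37.5805

T = 177/360 years.
Growth of 1 JPY over T: e^(0.0329×177/360) = 1.01630737.
Growth of 1 BRL over T: e^(0.0472×177/360) = 1.02347804.
Forward (JPY per BRL) = 37.8457 × 1.01630737 / 1.02347804 = 37.580546.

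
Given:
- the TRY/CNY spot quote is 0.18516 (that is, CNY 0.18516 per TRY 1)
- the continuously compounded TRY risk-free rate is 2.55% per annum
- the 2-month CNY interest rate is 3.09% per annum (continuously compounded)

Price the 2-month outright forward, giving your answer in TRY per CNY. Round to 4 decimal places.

5.3959

T = 2/12 years.
CNY accumulates by e^(0.0309×2/12) = 1.0051633.
Growth of 1 TRY over T: e^(0.0255×2/12) = 1.004259.
CIP: F = S · (grow CNY)/(grow TRY) = 0.18516 × 1.0051633/1.004259 = 0.1853267 CNY per TRY.
Invert for TRY per CNY: 1 / 0.1853267 = 5.3959.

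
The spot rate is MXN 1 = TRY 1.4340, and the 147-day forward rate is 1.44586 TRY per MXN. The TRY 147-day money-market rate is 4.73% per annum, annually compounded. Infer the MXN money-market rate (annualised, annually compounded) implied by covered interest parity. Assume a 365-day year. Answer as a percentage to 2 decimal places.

2.61%

T = 147/365 years.
F/S = 1.44586/1.434 = 1.0082706 = (growth of TRY) / (growth of MXN).
TRY growth factor: (1 + 0.0473)^(147/365) = 1.0187871.
Hence g_MXN = 1.0104302.
Annualise: 1.0104302^(365/147) − 1 = 0.026099 = 2.61%.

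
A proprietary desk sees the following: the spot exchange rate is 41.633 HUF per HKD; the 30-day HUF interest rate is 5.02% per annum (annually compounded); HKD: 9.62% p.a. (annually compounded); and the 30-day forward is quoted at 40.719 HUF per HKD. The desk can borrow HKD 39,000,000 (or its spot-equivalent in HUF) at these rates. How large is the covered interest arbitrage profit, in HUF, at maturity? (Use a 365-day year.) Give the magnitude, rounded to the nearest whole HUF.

T = 30/365 years.
Invest the HKD and cover forward: 39,000,000 × 1.007577854307 × 40.719 = HUF 1,600,074,943.33.
Convert at spot and invest in HUF: 39,000,000 × 41.633 × 1.004033919003 = HUF 1,630,236,821.84.
The quoted forward undervalues HKD, so borrow HKD, convert to HUF at spot, deposit the HUF at 5.02%, and buy HKD forward at 40.719 to cover the loan.
Arbitrage profit = |1,600,074,943.33 − 1,630,236,821.84| = HUF 30,161,879.

HUF 30,161,879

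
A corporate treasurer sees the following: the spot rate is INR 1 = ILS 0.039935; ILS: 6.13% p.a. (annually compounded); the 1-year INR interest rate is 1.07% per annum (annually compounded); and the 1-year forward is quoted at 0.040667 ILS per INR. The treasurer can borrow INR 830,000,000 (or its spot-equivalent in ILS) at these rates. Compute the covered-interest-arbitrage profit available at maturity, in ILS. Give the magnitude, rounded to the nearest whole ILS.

ILS 1,063,129

T = 1 year.
Invest the INR and cover forward: 830,000,000 × 1.010700 × 0.040667 = ILS 34,114,773.63.
Convert at spot and invest in ILS: 830,000,000 × 0.039935 × 1.061300 = ILS 35,177,902.87.
The quoted forward undervalues INR, so borrow INR, convert to ILS at spot, deposit the ILS at 6.13%, and buy INR forward at 0.040667 to cover the loan.
Profit = 35,177,902.87 − 34,114,773.63 = ILS 1,063,129.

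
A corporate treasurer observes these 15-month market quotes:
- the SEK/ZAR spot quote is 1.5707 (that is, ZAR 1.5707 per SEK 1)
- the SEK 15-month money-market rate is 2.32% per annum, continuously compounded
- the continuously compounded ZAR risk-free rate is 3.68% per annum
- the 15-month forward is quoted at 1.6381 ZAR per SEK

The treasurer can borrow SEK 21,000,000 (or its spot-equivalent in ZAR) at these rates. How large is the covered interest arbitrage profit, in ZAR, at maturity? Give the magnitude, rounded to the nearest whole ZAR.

ZAR 874,874

T = 15/12 years.
Invest the SEK and cover forward: 21,000,000 × 1.0294245945 × 1.6381 = ZAR 35,412,308.99.
Convert at spot and invest in ZAR: 21,000,000 × 1.5707 × 1.047074411 = ZAR 34,537,435.32.
The quoted forward overvalues SEK, so borrow ZAR, buy SEK at spot, deposit the SEK at 2.32%, and sell the proceeds forward at 1.6381.
The gap between the two covered legs is ZAR 874,874.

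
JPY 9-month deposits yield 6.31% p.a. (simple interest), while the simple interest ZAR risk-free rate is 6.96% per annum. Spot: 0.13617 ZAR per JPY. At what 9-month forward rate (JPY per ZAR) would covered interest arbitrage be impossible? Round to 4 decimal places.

T = 9/12 years.
Growth of 1 ZAR over T: 1 + 0.0696×9/12 = 1.052200.
Growth of 1 JPY over T: 1 + 0.0631×9/12 = 1.047325.
CIP: F = S · (grow ZAR)/(grow JPY) = 0.13617 × 1.052200/1.047325 = 0.1368038 ZAR per JPY.
Invert for JPY per ZAR: 1 / 0.1368038 = 7.3097.

7.3097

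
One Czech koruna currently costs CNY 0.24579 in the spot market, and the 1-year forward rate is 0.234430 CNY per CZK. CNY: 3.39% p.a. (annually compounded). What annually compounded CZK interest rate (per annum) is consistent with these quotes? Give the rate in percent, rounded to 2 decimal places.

T = 1 year.
F/S = 0.23443/0.24579 = 0.9537817 = (growth of CNY) / (growth of CZK).
The CNY side grows by (1 + 0.0339)^1 = 1.033900.
So the CZK growth factor = 1.0840007.
Annualise: 1.0840007^(1/1) − 1 = 0.084001 = 8.40%.

8.40%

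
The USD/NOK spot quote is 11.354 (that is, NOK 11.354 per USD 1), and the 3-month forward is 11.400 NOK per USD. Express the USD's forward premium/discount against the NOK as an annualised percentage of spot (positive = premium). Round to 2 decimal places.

+1.62%

T = 3/12 years.
USD trades forward at +0.40514% vs spot over the period.
Per annum: 0.0040514 / (3/12) = 0.016206 = 1.62%.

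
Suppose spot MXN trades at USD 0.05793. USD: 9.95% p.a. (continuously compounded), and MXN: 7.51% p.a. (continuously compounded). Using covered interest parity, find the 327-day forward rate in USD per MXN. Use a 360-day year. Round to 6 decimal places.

0.059228

T = 327/360 years.
Growth of 1 USD over T: e^(0.0995×327/360) = 1.0945892.
Growth of 1 MXN over T: e^(0.0751×327/360) = 1.0705964.
So F = 0.05793 × 1.0945892 / 1.0705964 = 0.05922825 (USD/MXN).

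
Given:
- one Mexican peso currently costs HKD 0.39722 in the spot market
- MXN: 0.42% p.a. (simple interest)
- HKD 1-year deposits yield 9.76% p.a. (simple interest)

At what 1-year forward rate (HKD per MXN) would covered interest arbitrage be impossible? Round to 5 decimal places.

0.43417

T = 1 year.
Growth of 1 HKD over T: 1 + 0.0976×1 = 1.097600.
MXN accumulates by 1 + 0.0042×1 = 1.004200.
CIP: F = S · (grow HKD)/(grow MXN) = 0.39722 × 1.097600/1.004200 = 0.4341652 HKD per MXN.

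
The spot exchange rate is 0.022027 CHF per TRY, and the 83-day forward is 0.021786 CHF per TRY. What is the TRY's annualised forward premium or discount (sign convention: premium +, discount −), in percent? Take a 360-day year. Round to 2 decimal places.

-4.75%

T = 83/360 years.
(F − S)/S = (0.021786 − 0.022027)/0.022027 = -0.0109411.
Annualise by dividing by T: -0.0109411 / (83/360) = -0.047455 → -4.75%.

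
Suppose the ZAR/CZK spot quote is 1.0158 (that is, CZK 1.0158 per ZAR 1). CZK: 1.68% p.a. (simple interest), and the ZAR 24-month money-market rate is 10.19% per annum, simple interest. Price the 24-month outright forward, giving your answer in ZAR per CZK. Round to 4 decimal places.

1.1466

T = 2 years.
CZK accumulates by 1 + 0.0168×2 = 1.033600.
ZAR accumulates by 1 + 0.1019×2 = 1.203800.
So F = 1.0158 × 1.033600 / 1.203800 = 0.8721805 (CZK/ZAR).
Quoted the other way: 1/0.8721805 = 1.1466 ZAR per CZK.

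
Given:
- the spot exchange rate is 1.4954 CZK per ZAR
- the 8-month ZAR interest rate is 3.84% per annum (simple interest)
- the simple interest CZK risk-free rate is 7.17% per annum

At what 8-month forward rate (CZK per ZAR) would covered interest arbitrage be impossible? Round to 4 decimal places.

T = 8/12 years.
Growth of 1 CZK over T: 1 + 0.0717×8/12 = 1.047800.
ZAR growth factor: 1 + 0.0384×8/12 = 1.025600.
So F = 1.4954 × 1.047800 / 1.025600 = 1.527769 (CZK/ZAR).

1.5278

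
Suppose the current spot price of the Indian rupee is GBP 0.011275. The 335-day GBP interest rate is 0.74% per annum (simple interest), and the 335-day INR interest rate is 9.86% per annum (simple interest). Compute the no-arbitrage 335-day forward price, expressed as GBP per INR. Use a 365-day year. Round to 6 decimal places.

T = 335/365 years.
Growth of 1 GBP over T: 1 + 0.0074×335/365 = 1.0067918.
Growth of 1 INR over T: 1 + 0.0986×335/365 = 1.0904959.
Forward (GBP per INR) = 0.011275 × 1.0067918 / 1.0904959 = 0.01040956.

0.010410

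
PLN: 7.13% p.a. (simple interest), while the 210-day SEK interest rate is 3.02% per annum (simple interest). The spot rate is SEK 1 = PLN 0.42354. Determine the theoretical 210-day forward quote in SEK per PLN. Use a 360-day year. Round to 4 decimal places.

T = 210/360 years.
PLN growth factor: 1 + 0.0713×210/360 = 1.0415917.
SEK accumulates by 1 + 0.0302×210/360 = 1.0176167.
CIP: F = S · (grow PLN)/(grow SEK) = 0.42354 × 1.0415917/1.0176167 = 0.4335186 PLN per SEK.
Quoted the other way: 1/0.4335186 = 2.3067 SEK per PLN.

2.3067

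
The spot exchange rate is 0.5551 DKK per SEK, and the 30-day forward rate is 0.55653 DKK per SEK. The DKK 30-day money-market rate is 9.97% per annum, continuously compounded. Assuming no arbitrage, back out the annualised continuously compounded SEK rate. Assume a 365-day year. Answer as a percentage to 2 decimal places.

6.84%

T = 30/365 years.
By CIP, F/S equals the DKK-to-SEK growth ratio: 0.55653/0.5551 = 1.0025761.
The DKK side grows by e^(0.0997×30/365) = 1.0082282.
That pins the SEK growth at 1.0056376.
r = ln(1.0056376)/(30/365) = 0.068398 → 6.84%.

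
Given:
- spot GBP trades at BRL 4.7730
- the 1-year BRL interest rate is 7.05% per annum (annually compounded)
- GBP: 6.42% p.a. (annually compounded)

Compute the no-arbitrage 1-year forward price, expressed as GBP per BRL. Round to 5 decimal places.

T = 1 year.
BRL growth factor: (1 + 0.0705)^1 = 1.070500.
Growth of 1 GBP over T: (1 + 0.0642)^1 = 1.064200.
CIP: F = S · (grow BRL)/(grow GBP) = 4.773 × 1.070500/1.064200 = 4.801256 BRL per GBP.
Quoted the other way: 1/4.801256 = 0.20828 GBP per BRL.

0.20828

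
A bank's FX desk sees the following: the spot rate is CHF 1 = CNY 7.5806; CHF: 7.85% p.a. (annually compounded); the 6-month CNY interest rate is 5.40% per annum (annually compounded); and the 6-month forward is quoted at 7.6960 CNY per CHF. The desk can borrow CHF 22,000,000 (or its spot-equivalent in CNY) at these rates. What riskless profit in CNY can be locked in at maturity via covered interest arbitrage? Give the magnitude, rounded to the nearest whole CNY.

T = 6/12 years.
Invest the CHF and cover forward: 22,000,000 × 1.03850854594 × 7.6960 = CNY 175,831,958.93.
Convert at spot and invest in CNY: 22,000,000 × 7.5806 × 1.02664502142 = CNY 171,216,875.49.
The quoted forward overvalues CHF, so borrow CNY, buy CHF at spot, deposit the CHF at 7.85%, and sell the proceeds forward at 7.6960.
Profit = 175,831,958.93 − 171,216,875.49 = CNY 4,615,083.

CNY 4,615,083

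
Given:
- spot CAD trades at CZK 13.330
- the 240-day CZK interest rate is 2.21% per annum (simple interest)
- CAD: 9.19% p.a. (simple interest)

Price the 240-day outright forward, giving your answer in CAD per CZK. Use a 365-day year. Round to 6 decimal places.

T = 240/365 years.
Growth of 1 CZK over T: 1 + 0.0221×240/365 = 1.0145315.
CAD growth factor: 1 + 0.0919×240/365 = 1.0604274.
Forward (CZK per CAD) = 13.33 × 1.0145315 / 1.0604274 = 12.75307.
Quoted the other way: 1/12.75307 = 0.078412 CAD per CZK.

0.078412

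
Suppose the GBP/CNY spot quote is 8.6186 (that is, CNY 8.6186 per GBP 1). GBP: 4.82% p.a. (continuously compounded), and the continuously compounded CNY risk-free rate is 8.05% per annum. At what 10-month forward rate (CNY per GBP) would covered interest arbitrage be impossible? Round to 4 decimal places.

8.8537

T = 10/12 years.
Growth of 1 CNY over T: e^(0.0805×10/12) = 1.0693846.
GBP growth factor: e^(0.0482×10/12) = 1.0409843.
CIP: F = S · (grow CNY)/(grow GBP) = 8.6186 × 1.0693846/1.0409843 = 8.853734 CNY per GBP.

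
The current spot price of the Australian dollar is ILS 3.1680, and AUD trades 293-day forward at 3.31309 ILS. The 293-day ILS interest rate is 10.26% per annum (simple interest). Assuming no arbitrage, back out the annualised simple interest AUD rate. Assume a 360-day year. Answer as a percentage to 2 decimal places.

4.43%

T = 293/360 years.
CIP gives F = S · g_ILS/g_AUD, so g_ILS/g_AUD = 3.31309/3.168 = 1.0457986.
The ILS side grows by 1 + 0.1026×293/360 = 1.083505.
Hence g_AUD = 1.0360551.
r = (1.0360551 − 1)/(293/360) = 0.044300 → 4.43%.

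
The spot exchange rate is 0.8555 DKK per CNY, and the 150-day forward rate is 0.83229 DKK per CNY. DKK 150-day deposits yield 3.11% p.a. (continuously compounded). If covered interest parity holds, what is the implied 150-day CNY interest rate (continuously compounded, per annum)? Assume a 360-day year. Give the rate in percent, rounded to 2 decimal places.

T = 150/360 years.
By CIP, F/S equals the DKK-to-CNY growth ratio: 0.83229/0.8555 = 0.9728697.
The DKK side grows by e^(0.0311×150/360) = 1.0130427.
So the CNY growth factor = 1.0412933.
Take logs: ln 1.0412933 / (150/360) = 0.097112, so 9.71%.

9.71%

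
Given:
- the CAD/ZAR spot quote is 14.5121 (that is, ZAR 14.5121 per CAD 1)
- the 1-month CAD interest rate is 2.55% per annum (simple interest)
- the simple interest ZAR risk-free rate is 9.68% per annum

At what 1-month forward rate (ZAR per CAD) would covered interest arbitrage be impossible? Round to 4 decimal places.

14.5981

T = 1/12 years.
ZAR growth factor: 1 + 0.0968×1/12 = 1.00806667.
CAD growth factor: 1 + 0.0255×1/12 = 1.002125.
CIP: F = S · (grow ZAR)/(grow CAD) = 14.5121 × 1.00806667/1.002125 = 14.598143 ZAR per CAD.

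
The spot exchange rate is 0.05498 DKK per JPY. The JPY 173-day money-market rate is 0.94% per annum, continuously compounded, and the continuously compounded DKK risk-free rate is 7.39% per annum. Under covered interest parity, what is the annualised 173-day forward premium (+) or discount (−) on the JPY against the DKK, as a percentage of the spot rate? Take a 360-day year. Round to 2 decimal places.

T = 173/360 years.
F = S · g_DKK/g_JPY = 0.05498 × 1.0361512/1.0045274 = 0.05671084.
(F − S)/S ÷ T = (0.05671084 − 0.05498)/0.05498/(173/360) = 0.065510 → 6.55%.

+6.55%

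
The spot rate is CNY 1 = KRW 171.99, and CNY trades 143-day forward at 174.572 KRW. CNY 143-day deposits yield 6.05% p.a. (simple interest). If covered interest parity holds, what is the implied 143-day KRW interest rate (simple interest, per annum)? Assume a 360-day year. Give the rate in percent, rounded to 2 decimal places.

T = 143/360 years.
CIP gives F = S · g_KRW/g_CNY, so g_KRW/g_CNY = 174.572/171.99 = 1.0150125.
The CNY side grows by 1 + 0.0605×143/360 = 1.0240319.
So the KRW growth factor = 1.0394052.
r = (1.0394052 − 1)/(143/360) = 0.099202 → 9.92%.

9.92%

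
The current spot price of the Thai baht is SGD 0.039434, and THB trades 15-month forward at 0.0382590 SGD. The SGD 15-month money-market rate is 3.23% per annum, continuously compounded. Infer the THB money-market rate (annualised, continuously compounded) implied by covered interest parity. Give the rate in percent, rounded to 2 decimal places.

5.65%

T = 15/12 years.
By CIP, F/S equals the SGD-to-THB growth ratio: 0.038259/0.039434 = 0.9702034.
SGD growth factor: e^(0.0323×15/12) = 1.0412012.
That pins the THB growth at 1.0731783.
r = ln(1.0731783)/(15/12) = 0.056500 → 5.65%.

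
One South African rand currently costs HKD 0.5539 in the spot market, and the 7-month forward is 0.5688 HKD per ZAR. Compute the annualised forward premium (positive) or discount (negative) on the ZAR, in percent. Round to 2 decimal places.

+4.61%

T = 7/12 years.
Period premium: (0.5688 − 0.5539)/0.5539 = 0.0269002.
Annualise by dividing by T: 0.0269002 / (7/12) = 0.046115 → 4.61%.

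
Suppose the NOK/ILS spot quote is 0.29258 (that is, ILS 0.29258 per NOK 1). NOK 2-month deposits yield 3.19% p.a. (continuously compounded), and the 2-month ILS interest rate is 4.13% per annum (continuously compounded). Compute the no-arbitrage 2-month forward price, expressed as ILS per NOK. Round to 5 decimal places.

0.29304

T = 2/12 years.
ILS growth factor: e^(0.0413×2/12) = 1.0069071.
Growth of 1 NOK over T: e^(0.0319×2/12) = 1.0053308.
So F = 0.29258 × 1.0069071 / 1.0053308 = 0.2930387 (ILS/NOK).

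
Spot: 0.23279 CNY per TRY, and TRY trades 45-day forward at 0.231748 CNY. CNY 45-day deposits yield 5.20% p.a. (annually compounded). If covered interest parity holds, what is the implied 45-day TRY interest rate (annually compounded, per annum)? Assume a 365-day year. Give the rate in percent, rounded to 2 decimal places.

9.10%

T = 45/365 years.
F/S = 0.231748/0.23279 = 0.9955239 = (growth of CNY) / (growth of TRY).
The CNY side grows by (1 + 0.0520)^(45/365) = 1.0062694.
Hence g_TRY = 1.0107938.
r = 1.0107938^(365/45) − 1 = 0.090985 → 9.10%.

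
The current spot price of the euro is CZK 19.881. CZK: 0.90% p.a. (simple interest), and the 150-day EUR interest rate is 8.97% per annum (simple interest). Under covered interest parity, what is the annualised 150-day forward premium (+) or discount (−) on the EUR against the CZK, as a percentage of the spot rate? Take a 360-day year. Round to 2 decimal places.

T = 150/360 years.
CIP forward (CZK per EUR) = 19.881 × 1.003750/1.037375 = 19.236586.
(F − S)/S ÷ T = (19.236586 − 19.881)/19.881/(150/360) = -0.077793 → -7.78%.

-7.78%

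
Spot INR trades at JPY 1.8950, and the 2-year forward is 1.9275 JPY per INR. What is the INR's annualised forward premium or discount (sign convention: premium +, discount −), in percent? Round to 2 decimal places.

T = 2 years.
Period premium: (1.9275 − 1.895)/1.895 = 0.0171504.
Per annum: 0.0171504 / 2 = 0.008575 = 0.86%.

+0.86%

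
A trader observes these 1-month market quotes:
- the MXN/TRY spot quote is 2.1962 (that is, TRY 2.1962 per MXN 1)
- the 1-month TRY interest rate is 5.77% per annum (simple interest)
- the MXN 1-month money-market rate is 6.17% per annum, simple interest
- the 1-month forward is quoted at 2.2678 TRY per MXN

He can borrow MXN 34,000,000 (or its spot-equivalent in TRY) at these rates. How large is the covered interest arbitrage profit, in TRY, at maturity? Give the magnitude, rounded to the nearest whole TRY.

T = 1/12 years.
Invest the MXN and cover forward: 34,000,000 × 1.0051416667 × 2.2678 = TRY 77,501,649.24.
Convert at spot and invest in TRY: 34,000,000 × 2.1962 × 1.0048083333 = TRY 75,029,842.09.
The quoted forward overvalues MXN, so borrow TRY, buy MXN at spot, deposit the MXN at 6.17%, and sell the proceeds forward at 2.2678.
Profit = 77,501,649.24 − 75,029,842.09 = TRY 2,471,807.

TRY 2,471,807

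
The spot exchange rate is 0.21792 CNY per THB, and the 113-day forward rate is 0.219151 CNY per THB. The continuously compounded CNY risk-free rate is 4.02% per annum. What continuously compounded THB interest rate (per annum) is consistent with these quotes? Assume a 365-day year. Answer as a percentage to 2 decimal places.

T = 113/365 years.
F/S = 0.219151/0.21792 = 1.0056489 = (growth of CNY) / (growth of THB).
The CNY side grows by e^(0.0402×113/365) = 1.0125232.
That pins the THB growth at 1.0068357.
Take logs: ln 1.0068357 / (113/365) = 0.022005, so 2.20%.

2.20%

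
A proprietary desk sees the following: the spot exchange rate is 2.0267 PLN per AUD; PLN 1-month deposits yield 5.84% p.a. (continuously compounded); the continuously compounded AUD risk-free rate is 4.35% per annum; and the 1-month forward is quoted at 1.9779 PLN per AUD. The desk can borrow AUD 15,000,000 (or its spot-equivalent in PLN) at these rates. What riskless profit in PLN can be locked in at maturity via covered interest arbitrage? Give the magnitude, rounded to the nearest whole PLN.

T = 1/12 years.
Route A — deposit AUD, sell forward: 15,000,000 × 1.0036315783 × 1.9779 = PLN 29,776,243.48.
Route B — convert at spot, deposit PLN: 15,000,000 × 2.0267 × 1.0048785281 = PLN 30,548,809.69.
The quoted forward undervalues AUD, so borrow AUD, convert to PLN at spot, deposit the PLN at 5.84%, and buy AUD forward at 1.9779 to cover the loan.
The gap between the two covered legs is PLN 772,566.

PLN 772,566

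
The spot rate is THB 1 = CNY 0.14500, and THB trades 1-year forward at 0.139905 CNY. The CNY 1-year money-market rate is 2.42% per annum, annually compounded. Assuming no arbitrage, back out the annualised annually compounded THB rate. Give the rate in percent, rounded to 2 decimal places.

T = 1 year.
F/S = 0.139905/0.145 = 0.9648621 = (growth of CNY) / (growth of THB).
CNY growth factor: (1 + 0.0242)^1 = 1.024200.
So the THB growth factor = 1.0614988.
Annualise: 1.0614988^(1/1) − 1 = 0.061499 = 6.15%.

6.15%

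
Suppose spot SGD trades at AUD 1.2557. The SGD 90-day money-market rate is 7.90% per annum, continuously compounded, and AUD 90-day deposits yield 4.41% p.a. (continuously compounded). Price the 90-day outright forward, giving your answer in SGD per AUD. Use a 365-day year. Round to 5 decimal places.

0.80325

T = 90/365 years.
Growth of 1 AUD over T: e^(0.0441×90/365) = 1.0109333.
SGD accumulates by e^(0.0790×90/365) = 1.0196704.
CIP: F = S · (grow AUD)/(grow SGD) = 1.2557 × 1.0109333/1.0196704 = 1.244940 AUD per SGD.
Quoted the other way: 1/1.244940 = 0.80325 SGD per AUD.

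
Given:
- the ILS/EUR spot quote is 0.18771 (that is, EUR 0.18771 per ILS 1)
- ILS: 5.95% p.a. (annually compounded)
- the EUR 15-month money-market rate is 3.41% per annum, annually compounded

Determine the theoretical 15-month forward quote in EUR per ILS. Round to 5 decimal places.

0.18210

T = 15/12 years.
EUR growth factor: (1 + 0.0341)^(15/12) = 1.0428052.
ILS accumulates by (1 + 0.0595)^(15/12) = 1.0749201.
Forward (EUR per ILS) = 0.18771 × 1.0428052 / 1.0749201 = 0.1821019.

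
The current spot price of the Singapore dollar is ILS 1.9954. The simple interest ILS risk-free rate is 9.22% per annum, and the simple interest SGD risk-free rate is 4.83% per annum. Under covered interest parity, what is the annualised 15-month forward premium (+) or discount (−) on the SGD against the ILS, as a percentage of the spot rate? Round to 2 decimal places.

T = 15/12 years.
No-arbitrage forward: 1.9954 × 1.115250 / 1.060375 = 2.0986631 ILS/SGD.
(F − S)/S ÷ T = (2.0986631 − 1.9954)/1.9954/(15/12) = 0.041400 → 4.14%.

+4.14%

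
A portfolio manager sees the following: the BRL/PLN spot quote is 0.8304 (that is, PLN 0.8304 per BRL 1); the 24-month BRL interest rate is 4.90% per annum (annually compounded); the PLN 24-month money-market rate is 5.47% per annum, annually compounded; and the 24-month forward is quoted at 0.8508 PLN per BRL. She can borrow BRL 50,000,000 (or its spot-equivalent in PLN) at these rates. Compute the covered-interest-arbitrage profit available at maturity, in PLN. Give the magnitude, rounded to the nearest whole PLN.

PLN 624,539

T = 2 years.
Route A — deposit BRL, sell forward: 50,000,000 × 1.100401 × 0.8508 = PLN 46,811,058.54.
Route B — convert at spot, deposit PLN: 50,000,000 × 0.8304 × 1.11239209 = PLN 46,186,519.58.
The quoted forward overvalues BRL, so borrow PLN, buy BRL at spot, deposit the BRL at 4.90%, and sell the proceeds forward at 0.8508.
Profit = 46,811,058.54 − 46,186,519.58 = PLN 624,539.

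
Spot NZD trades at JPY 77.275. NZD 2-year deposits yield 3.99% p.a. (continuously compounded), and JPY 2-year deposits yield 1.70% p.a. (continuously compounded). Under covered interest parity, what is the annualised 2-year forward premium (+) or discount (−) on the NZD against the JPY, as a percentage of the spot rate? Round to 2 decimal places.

-2.24%

T = 2 years.
F = S · g_JPY/g_NZD = 77.275 × 1.0345846/1.0830704 = 73.815631.
Annualised premium = (F − S)/S × (1/T) = (73.815631 − 77.275)/77.275 ÷ 2 = -2.24%.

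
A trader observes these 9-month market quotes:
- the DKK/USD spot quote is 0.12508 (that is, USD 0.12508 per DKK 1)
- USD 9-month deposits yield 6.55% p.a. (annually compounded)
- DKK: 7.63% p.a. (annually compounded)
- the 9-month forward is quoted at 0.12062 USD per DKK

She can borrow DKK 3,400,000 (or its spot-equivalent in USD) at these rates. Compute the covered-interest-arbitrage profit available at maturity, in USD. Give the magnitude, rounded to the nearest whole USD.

T = 9/12 years.
Invest the DKK and cover forward: 3,400,000 × 1.05669586 × 0.12062 = USD 433,359.43.
Convert at spot and invest in USD: 3,400,000 × 0.12508 × 1.04873338 = USD 445,996.94.
The quoted forward undervalues DKK, so borrow DKK, convert to USD at spot, deposit the USD at 6.55%, and buy DKK forward at 0.12062 to cover the loan.
Profit = 445,996.94 − 433,359.43 = USD 12,638.

USD 12,638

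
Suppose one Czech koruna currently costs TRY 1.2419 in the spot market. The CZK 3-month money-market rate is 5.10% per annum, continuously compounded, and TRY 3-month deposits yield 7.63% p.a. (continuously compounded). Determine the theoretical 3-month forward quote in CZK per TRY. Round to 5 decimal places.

T = 3/12 years.
Growth of 1 TRY over T: e^(0.0763×3/12) = 1.0192581.
CZK accumulates by e^(0.0510×3/12) = 1.0128316.
CIP: F = S · (grow TRY)/(grow CZK) = 1.2419 × 1.0192581/1.0128316 = 1.249780 TRY per CZK.
Quoted the other way: 1/1.249780 = 0.80014 CZK per TRY.

0.80014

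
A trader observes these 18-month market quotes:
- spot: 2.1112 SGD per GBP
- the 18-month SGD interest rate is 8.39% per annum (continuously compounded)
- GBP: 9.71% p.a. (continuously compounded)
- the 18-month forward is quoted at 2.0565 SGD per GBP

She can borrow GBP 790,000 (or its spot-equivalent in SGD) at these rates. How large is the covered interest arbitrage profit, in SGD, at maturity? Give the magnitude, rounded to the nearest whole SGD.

T = 18/12 years.
Invest the GBP and cover forward: 790,000 × 1.15679124 × 2.0565 = SGD 1,879,363.54.
Convert at spot and invest in SGD: 790,000 × 2.1112 × 1.134112039 = SGD 1,891,526.50.
The quoted forward undervalues GBP, so borrow GBP, convert to SGD at spot, deposit the SGD at 8.39%, and buy GBP forward at 2.0565 to cover the loan.
The gap between the two covered legs is SGD 12,163.

SGD 12,163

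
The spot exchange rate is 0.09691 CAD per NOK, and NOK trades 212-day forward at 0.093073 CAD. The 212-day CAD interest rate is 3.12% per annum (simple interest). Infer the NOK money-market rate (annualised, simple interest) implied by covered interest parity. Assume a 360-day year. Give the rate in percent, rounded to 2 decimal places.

10.25%

T = 212/360 years.
CIP gives F = S · g_CAD/g_NOK, so g_CAD/g_NOK = 0.093073/0.09691 = 0.9604066.
The CAD side grows by 1 + 0.0312×212/360 = 1.0183733.
Hence g_NOK = 1.0603564.
(1.0603564 − 1)/T = 0.102492, i.e. 10.25%.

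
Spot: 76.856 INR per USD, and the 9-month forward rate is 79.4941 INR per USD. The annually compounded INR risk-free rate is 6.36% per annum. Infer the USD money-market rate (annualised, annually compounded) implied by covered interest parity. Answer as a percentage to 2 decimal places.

T = 9/12 years.
By CIP, F/S equals the INR-to-USD growth ratio: 79.4941/76.856 = 1.0343252.
The INR side grows by (1 + 0.0636)^(9/12) = 1.0473305.
Hence g_USD = 1.0125737.
Annualise: 1.0125737^(12/9) − 1 = 0.016800 = 1.68%.

1.68%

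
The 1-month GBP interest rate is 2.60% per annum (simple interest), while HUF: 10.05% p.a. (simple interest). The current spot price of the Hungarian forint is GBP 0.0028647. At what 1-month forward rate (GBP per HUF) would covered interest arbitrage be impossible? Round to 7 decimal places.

T = 1/12 years.
GBP accumulates by 1 + 0.0260×1/12 = 1.0021667.
HUF accumulates by 1 + 0.1005×1/12 = 1.008375.
So F = 0.0028647 × 1.0021667 / 1.008375 = 0.002847063 (GBP/HUF).

0.0028471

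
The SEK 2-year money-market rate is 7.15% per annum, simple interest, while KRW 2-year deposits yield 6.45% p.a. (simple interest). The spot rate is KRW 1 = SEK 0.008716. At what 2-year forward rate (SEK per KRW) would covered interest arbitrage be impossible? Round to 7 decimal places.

T = 2 years.
Growth of 1 SEK over T: 1 + 0.0715×2 = 1.143000.
KRW growth factor: 1 + 0.0645×2 = 1.129000.
Forward (SEK per KRW) = 0.008716 × 1.143000 / 1.129000 = 0.008824081.

0.0088241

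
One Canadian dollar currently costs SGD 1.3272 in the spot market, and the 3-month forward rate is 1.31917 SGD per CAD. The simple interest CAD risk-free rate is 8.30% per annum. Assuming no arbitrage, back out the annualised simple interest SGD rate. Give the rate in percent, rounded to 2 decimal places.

5.83%

T = 3/12 years.
By CIP, F/S equals the SGD-to-CAD growth ratio: 1.31917/1.3272 = 0.9939497.
The CAD side grows by 1 + 0.0830×3/12 = 1.020750.
That pins the SGD growth at 1.0145742.
(1.0145742 − 1)/T = 0.058297, i.e. 5.83%.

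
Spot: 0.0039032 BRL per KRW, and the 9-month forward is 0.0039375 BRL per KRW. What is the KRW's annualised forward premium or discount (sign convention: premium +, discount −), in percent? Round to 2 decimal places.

+1.17%

T = 9/12 years.
KRW trades forward at +0.87877% vs spot over the period.
Annualise by dividing by T: 0.0087877 / (9/12) = 0.011717 → 1.17%.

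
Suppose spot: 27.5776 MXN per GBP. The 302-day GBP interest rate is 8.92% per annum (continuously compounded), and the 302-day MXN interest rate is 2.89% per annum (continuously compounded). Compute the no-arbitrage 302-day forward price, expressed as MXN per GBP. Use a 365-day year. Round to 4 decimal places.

26.2355

T = 302/365 years.
MXN growth factor: e^(0.0289×302/365) = 1.02419996.
GBP accumulates by e^(0.0892×302/365) = 1.0765956.
CIP: F = S · (grow MXN)/(grow GBP) = 27.5776 × 1.02419996/1.0765956 = 26.235456 MXN per GBP.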